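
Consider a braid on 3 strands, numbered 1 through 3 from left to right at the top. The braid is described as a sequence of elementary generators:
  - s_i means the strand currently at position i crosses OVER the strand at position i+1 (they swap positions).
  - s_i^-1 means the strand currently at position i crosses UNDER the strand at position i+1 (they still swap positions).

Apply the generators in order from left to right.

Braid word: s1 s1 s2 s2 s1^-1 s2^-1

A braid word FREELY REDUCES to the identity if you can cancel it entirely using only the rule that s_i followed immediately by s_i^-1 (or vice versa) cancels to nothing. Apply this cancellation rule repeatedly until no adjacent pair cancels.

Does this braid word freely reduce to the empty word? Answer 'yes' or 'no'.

Answer: no

Derivation:
Gen 1 (s1): push. Stack: [s1]
Gen 2 (s1): push. Stack: [s1 s1]
Gen 3 (s2): push. Stack: [s1 s1 s2]
Gen 4 (s2): push. Stack: [s1 s1 s2 s2]
Gen 5 (s1^-1): push. Stack: [s1 s1 s2 s2 s1^-1]
Gen 6 (s2^-1): push. Stack: [s1 s1 s2 s2 s1^-1 s2^-1]
Reduced word: s1 s1 s2 s2 s1^-1 s2^-1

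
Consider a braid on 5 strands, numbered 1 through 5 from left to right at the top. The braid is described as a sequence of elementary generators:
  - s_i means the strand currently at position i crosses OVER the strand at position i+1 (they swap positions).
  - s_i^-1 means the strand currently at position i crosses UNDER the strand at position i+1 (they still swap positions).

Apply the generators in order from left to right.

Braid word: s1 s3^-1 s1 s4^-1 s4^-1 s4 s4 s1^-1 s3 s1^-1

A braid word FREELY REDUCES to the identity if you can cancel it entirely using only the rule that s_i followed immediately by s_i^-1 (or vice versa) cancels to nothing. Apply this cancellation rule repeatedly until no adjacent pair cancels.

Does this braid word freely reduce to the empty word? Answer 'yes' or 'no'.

Gen 1 (s1): push. Stack: [s1]
Gen 2 (s3^-1): push. Stack: [s1 s3^-1]
Gen 3 (s1): push. Stack: [s1 s3^-1 s1]
Gen 4 (s4^-1): push. Stack: [s1 s3^-1 s1 s4^-1]
Gen 5 (s4^-1): push. Stack: [s1 s3^-1 s1 s4^-1 s4^-1]
Gen 6 (s4): cancels prior s4^-1. Stack: [s1 s3^-1 s1 s4^-1]
Gen 7 (s4): cancels prior s4^-1. Stack: [s1 s3^-1 s1]
Gen 8 (s1^-1): cancels prior s1. Stack: [s1 s3^-1]
Gen 9 (s3): cancels prior s3^-1. Stack: [s1]
Gen 10 (s1^-1): cancels prior s1. Stack: []
Reduced word: (empty)

Answer: yes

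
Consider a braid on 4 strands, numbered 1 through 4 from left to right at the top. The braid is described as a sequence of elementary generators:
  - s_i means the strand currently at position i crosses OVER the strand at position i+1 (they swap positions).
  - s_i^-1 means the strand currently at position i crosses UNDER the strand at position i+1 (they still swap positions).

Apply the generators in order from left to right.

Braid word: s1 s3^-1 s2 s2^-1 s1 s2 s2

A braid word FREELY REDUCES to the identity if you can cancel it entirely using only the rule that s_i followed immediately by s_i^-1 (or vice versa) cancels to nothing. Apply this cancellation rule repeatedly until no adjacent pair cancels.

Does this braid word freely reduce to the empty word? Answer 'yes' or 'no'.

Answer: no

Derivation:
Gen 1 (s1): push. Stack: [s1]
Gen 2 (s3^-1): push. Stack: [s1 s3^-1]
Gen 3 (s2): push. Stack: [s1 s3^-1 s2]
Gen 4 (s2^-1): cancels prior s2. Stack: [s1 s3^-1]
Gen 5 (s1): push. Stack: [s1 s3^-1 s1]
Gen 6 (s2): push. Stack: [s1 s3^-1 s1 s2]
Gen 7 (s2): push. Stack: [s1 s3^-1 s1 s2 s2]
Reduced word: s1 s3^-1 s1 s2 s2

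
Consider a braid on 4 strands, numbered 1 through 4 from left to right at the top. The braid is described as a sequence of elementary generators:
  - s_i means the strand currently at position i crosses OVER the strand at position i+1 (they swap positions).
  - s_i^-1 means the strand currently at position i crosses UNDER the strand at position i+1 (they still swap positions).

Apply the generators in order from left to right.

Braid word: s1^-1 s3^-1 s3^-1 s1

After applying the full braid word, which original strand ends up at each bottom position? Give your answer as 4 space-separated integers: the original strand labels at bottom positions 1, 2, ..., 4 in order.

Answer: 1 2 3 4

Derivation:
Gen 1 (s1^-1): strand 1 crosses under strand 2. Perm now: [2 1 3 4]
Gen 2 (s3^-1): strand 3 crosses under strand 4. Perm now: [2 1 4 3]
Gen 3 (s3^-1): strand 4 crosses under strand 3. Perm now: [2 1 3 4]
Gen 4 (s1): strand 2 crosses over strand 1. Perm now: [1 2 3 4]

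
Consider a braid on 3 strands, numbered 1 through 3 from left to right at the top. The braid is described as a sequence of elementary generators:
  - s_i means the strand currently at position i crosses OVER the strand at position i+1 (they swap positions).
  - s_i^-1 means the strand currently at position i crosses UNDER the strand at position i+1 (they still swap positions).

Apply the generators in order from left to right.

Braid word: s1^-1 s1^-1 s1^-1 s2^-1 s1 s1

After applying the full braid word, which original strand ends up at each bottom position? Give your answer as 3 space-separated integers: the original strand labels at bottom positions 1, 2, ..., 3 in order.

Gen 1 (s1^-1): strand 1 crosses under strand 2. Perm now: [2 1 3]
Gen 2 (s1^-1): strand 2 crosses under strand 1. Perm now: [1 2 3]
Gen 3 (s1^-1): strand 1 crosses under strand 2. Perm now: [2 1 3]
Gen 4 (s2^-1): strand 1 crosses under strand 3. Perm now: [2 3 1]
Gen 5 (s1): strand 2 crosses over strand 3. Perm now: [3 2 1]
Gen 6 (s1): strand 3 crosses over strand 2. Perm now: [2 3 1]

Answer: 2 3 1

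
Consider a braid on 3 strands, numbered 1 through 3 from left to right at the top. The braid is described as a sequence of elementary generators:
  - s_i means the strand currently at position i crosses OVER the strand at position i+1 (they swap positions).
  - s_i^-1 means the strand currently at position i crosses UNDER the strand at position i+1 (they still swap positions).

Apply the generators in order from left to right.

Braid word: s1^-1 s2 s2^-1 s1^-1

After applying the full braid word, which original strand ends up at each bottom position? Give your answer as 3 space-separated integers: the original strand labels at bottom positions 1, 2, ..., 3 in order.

Gen 1 (s1^-1): strand 1 crosses under strand 2. Perm now: [2 1 3]
Gen 2 (s2): strand 1 crosses over strand 3. Perm now: [2 3 1]
Gen 3 (s2^-1): strand 3 crosses under strand 1. Perm now: [2 1 3]
Gen 4 (s1^-1): strand 2 crosses under strand 1. Perm now: [1 2 3]

Answer: 1 2 3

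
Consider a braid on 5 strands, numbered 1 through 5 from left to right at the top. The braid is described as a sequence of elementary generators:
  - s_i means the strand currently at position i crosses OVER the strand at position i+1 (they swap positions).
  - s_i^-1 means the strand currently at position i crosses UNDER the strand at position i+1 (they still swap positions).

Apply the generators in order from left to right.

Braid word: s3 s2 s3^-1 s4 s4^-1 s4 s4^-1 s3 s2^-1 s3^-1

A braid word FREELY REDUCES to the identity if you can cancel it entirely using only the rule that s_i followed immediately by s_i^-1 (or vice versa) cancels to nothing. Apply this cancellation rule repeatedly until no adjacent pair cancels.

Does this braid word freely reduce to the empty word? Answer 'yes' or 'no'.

Gen 1 (s3): push. Stack: [s3]
Gen 2 (s2): push. Stack: [s3 s2]
Gen 3 (s3^-1): push. Stack: [s3 s2 s3^-1]
Gen 4 (s4): push. Stack: [s3 s2 s3^-1 s4]
Gen 5 (s4^-1): cancels prior s4. Stack: [s3 s2 s3^-1]
Gen 6 (s4): push. Stack: [s3 s2 s3^-1 s4]
Gen 7 (s4^-1): cancels prior s4. Stack: [s3 s2 s3^-1]
Gen 8 (s3): cancels prior s3^-1. Stack: [s3 s2]
Gen 9 (s2^-1): cancels prior s2. Stack: [s3]
Gen 10 (s3^-1): cancels prior s3. Stack: []
Reduced word: (empty)

Answer: yes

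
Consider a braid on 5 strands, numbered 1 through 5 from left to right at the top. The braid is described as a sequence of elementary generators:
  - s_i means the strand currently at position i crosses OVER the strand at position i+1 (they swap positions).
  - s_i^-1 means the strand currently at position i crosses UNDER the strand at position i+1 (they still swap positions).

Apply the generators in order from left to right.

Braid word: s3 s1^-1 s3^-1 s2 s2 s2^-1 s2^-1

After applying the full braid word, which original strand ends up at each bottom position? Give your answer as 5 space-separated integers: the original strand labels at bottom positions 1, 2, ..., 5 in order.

Gen 1 (s3): strand 3 crosses over strand 4. Perm now: [1 2 4 3 5]
Gen 2 (s1^-1): strand 1 crosses under strand 2. Perm now: [2 1 4 3 5]
Gen 3 (s3^-1): strand 4 crosses under strand 3. Perm now: [2 1 3 4 5]
Gen 4 (s2): strand 1 crosses over strand 3. Perm now: [2 3 1 4 5]
Gen 5 (s2): strand 3 crosses over strand 1. Perm now: [2 1 3 4 5]
Gen 6 (s2^-1): strand 1 crosses under strand 3. Perm now: [2 3 1 4 5]
Gen 7 (s2^-1): strand 3 crosses under strand 1. Perm now: [2 1 3 4 5]

Answer: 2 1 3 4 5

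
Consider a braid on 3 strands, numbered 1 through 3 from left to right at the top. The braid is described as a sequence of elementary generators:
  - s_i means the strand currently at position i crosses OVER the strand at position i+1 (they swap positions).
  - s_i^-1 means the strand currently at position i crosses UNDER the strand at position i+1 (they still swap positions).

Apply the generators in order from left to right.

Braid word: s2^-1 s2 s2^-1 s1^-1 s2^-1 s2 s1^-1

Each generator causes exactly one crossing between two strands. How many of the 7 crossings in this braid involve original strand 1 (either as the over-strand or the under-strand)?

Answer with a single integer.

Answer: 4

Derivation:
Gen 1: crossing 2x3. Involves strand 1? no. Count so far: 0
Gen 2: crossing 3x2. Involves strand 1? no. Count so far: 0
Gen 3: crossing 2x3. Involves strand 1? no. Count so far: 0
Gen 4: crossing 1x3. Involves strand 1? yes. Count so far: 1
Gen 5: crossing 1x2. Involves strand 1? yes. Count so far: 2
Gen 6: crossing 2x1. Involves strand 1? yes. Count so far: 3
Gen 7: crossing 3x1. Involves strand 1? yes. Count so far: 4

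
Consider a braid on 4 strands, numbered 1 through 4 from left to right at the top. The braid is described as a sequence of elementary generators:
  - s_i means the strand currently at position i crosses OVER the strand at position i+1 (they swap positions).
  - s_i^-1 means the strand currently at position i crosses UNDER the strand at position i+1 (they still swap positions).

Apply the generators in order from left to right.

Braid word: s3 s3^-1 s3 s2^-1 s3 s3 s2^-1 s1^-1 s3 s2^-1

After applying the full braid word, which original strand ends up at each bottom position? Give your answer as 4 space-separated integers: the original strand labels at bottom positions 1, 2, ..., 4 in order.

Answer: 2 3 1 4

Derivation:
Gen 1 (s3): strand 3 crosses over strand 4. Perm now: [1 2 4 3]
Gen 2 (s3^-1): strand 4 crosses under strand 3. Perm now: [1 2 3 4]
Gen 3 (s3): strand 3 crosses over strand 4. Perm now: [1 2 4 3]
Gen 4 (s2^-1): strand 2 crosses under strand 4. Perm now: [1 4 2 3]
Gen 5 (s3): strand 2 crosses over strand 3. Perm now: [1 4 3 2]
Gen 6 (s3): strand 3 crosses over strand 2. Perm now: [1 4 2 3]
Gen 7 (s2^-1): strand 4 crosses under strand 2. Perm now: [1 2 4 3]
Gen 8 (s1^-1): strand 1 crosses under strand 2. Perm now: [2 1 4 3]
Gen 9 (s3): strand 4 crosses over strand 3. Perm now: [2 1 3 4]
Gen 10 (s2^-1): strand 1 crosses under strand 3. Perm now: [2 3 1 4]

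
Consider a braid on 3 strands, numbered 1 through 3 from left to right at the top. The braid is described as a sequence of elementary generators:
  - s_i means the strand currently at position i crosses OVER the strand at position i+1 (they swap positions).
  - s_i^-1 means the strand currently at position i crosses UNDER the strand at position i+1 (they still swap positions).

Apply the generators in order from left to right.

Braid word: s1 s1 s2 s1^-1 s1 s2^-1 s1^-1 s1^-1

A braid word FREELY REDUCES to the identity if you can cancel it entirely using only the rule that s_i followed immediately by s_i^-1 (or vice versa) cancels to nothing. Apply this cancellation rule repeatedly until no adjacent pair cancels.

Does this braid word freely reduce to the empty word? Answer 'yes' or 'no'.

Answer: yes

Derivation:
Gen 1 (s1): push. Stack: [s1]
Gen 2 (s1): push. Stack: [s1 s1]
Gen 3 (s2): push. Stack: [s1 s1 s2]
Gen 4 (s1^-1): push. Stack: [s1 s1 s2 s1^-1]
Gen 5 (s1): cancels prior s1^-1. Stack: [s1 s1 s2]
Gen 6 (s2^-1): cancels prior s2. Stack: [s1 s1]
Gen 7 (s1^-1): cancels prior s1. Stack: [s1]
Gen 8 (s1^-1): cancels prior s1. Stack: []
Reduced word: (empty)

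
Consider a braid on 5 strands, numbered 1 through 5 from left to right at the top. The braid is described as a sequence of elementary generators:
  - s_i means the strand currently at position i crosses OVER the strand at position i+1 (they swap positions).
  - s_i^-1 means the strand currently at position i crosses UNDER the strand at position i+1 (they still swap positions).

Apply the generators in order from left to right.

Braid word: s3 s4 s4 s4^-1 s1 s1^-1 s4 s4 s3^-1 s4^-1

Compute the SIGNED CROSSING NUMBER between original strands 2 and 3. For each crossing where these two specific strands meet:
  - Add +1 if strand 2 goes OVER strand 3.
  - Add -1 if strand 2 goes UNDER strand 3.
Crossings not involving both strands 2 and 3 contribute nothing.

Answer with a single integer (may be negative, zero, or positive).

Answer: 0

Derivation:
Gen 1: crossing 3x4. Both 2&3? no. Sum: 0
Gen 2: crossing 3x5. Both 2&3? no. Sum: 0
Gen 3: crossing 5x3. Both 2&3? no. Sum: 0
Gen 4: crossing 3x5. Both 2&3? no. Sum: 0
Gen 5: crossing 1x2. Both 2&3? no. Sum: 0
Gen 6: crossing 2x1. Both 2&3? no. Sum: 0
Gen 7: crossing 5x3. Both 2&3? no. Sum: 0
Gen 8: crossing 3x5. Both 2&3? no. Sum: 0
Gen 9: crossing 4x5. Both 2&3? no. Sum: 0
Gen 10: crossing 4x3. Both 2&3? no. Sum: 0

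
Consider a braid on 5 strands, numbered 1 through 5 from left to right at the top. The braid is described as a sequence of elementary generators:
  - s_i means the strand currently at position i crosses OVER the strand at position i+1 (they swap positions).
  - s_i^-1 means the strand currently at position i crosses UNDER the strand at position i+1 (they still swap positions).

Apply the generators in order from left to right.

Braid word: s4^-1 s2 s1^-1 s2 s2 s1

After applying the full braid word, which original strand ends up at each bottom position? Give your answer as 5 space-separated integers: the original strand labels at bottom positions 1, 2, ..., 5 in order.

Gen 1 (s4^-1): strand 4 crosses under strand 5. Perm now: [1 2 3 5 4]
Gen 2 (s2): strand 2 crosses over strand 3. Perm now: [1 3 2 5 4]
Gen 3 (s1^-1): strand 1 crosses under strand 3. Perm now: [3 1 2 5 4]
Gen 4 (s2): strand 1 crosses over strand 2. Perm now: [3 2 1 5 4]
Gen 5 (s2): strand 2 crosses over strand 1. Perm now: [3 1 2 5 4]
Gen 6 (s1): strand 3 crosses over strand 1. Perm now: [1 3 2 5 4]

Answer: 1 3 2 5 4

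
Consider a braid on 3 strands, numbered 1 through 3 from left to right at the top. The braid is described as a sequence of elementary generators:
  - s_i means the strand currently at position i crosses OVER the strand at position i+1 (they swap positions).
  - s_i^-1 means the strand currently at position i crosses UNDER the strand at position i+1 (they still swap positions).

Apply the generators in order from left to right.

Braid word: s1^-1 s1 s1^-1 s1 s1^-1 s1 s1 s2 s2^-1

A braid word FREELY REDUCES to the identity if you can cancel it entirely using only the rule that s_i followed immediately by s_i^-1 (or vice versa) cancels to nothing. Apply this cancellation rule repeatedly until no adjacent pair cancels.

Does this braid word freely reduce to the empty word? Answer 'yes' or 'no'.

Answer: no

Derivation:
Gen 1 (s1^-1): push. Stack: [s1^-1]
Gen 2 (s1): cancels prior s1^-1. Stack: []
Gen 3 (s1^-1): push. Stack: [s1^-1]
Gen 4 (s1): cancels prior s1^-1. Stack: []
Gen 5 (s1^-1): push. Stack: [s1^-1]
Gen 6 (s1): cancels prior s1^-1. Stack: []
Gen 7 (s1): push. Stack: [s1]
Gen 8 (s2): push. Stack: [s1 s2]
Gen 9 (s2^-1): cancels prior s2. Stack: [s1]
Reduced word: s1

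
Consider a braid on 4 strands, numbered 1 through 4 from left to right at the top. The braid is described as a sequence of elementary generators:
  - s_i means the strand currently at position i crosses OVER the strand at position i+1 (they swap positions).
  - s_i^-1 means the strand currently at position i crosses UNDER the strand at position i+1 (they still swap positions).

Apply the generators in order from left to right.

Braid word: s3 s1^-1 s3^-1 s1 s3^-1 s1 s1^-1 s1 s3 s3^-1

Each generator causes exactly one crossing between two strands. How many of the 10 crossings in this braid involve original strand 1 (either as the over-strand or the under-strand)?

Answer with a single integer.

Gen 1: crossing 3x4. Involves strand 1? no. Count so far: 0
Gen 2: crossing 1x2. Involves strand 1? yes. Count so far: 1
Gen 3: crossing 4x3. Involves strand 1? no. Count so far: 1
Gen 4: crossing 2x1. Involves strand 1? yes. Count so far: 2
Gen 5: crossing 3x4. Involves strand 1? no. Count so far: 2
Gen 6: crossing 1x2. Involves strand 1? yes. Count so far: 3
Gen 7: crossing 2x1. Involves strand 1? yes. Count so far: 4
Gen 8: crossing 1x2. Involves strand 1? yes. Count so far: 5
Gen 9: crossing 4x3. Involves strand 1? no. Count so far: 5
Gen 10: crossing 3x4. Involves strand 1? no. Count so far: 5

Answer: 5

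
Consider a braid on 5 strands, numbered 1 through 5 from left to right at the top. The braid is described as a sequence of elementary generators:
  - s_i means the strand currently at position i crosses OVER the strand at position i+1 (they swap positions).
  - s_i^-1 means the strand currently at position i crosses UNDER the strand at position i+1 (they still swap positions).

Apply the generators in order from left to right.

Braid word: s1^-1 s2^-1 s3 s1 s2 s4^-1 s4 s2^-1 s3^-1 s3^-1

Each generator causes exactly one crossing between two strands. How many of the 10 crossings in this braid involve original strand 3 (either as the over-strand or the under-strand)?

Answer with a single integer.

Gen 1: crossing 1x2. Involves strand 3? no. Count so far: 0
Gen 2: crossing 1x3. Involves strand 3? yes. Count so far: 1
Gen 3: crossing 1x4. Involves strand 3? no. Count so far: 1
Gen 4: crossing 2x3. Involves strand 3? yes. Count so far: 2
Gen 5: crossing 2x4. Involves strand 3? no. Count so far: 2
Gen 6: crossing 1x5. Involves strand 3? no. Count so far: 2
Gen 7: crossing 5x1. Involves strand 3? no. Count so far: 2
Gen 8: crossing 4x2. Involves strand 3? no. Count so far: 2
Gen 9: crossing 4x1. Involves strand 3? no. Count so far: 2
Gen 10: crossing 1x4. Involves strand 3? no. Count so far: 2

Answer: 2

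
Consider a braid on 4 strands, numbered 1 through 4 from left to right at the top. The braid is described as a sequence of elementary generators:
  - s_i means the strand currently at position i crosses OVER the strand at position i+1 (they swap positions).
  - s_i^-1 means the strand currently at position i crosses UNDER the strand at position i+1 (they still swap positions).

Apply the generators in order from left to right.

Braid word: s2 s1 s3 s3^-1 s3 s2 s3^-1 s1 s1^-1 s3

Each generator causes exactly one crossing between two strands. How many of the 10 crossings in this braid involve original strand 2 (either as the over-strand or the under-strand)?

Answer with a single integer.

Answer: 6

Derivation:
Gen 1: crossing 2x3. Involves strand 2? yes. Count so far: 1
Gen 2: crossing 1x3. Involves strand 2? no. Count so far: 1
Gen 3: crossing 2x4. Involves strand 2? yes. Count so far: 2
Gen 4: crossing 4x2. Involves strand 2? yes. Count so far: 3
Gen 5: crossing 2x4. Involves strand 2? yes. Count so far: 4
Gen 6: crossing 1x4. Involves strand 2? no. Count so far: 4
Gen 7: crossing 1x2. Involves strand 2? yes. Count so far: 5
Gen 8: crossing 3x4. Involves strand 2? no. Count so far: 5
Gen 9: crossing 4x3. Involves strand 2? no. Count so far: 5
Gen 10: crossing 2x1. Involves strand 2? yes. Count so far: 6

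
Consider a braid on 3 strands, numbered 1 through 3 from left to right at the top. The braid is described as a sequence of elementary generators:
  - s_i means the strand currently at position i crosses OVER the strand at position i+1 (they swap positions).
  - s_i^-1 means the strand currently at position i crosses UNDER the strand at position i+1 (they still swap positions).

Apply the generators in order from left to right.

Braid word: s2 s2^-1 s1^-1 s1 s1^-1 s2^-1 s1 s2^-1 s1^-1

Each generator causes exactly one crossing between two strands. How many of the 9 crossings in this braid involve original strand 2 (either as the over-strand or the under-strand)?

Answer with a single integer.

Gen 1: crossing 2x3. Involves strand 2? yes. Count so far: 1
Gen 2: crossing 3x2. Involves strand 2? yes. Count so far: 2
Gen 3: crossing 1x2. Involves strand 2? yes. Count so far: 3
Gen 4: crossing 2x1. Involves strand 2? yes. Count so far: 4
Gen 5: crossing 1x2. Involves strand 2? yes. Count so far: 5
Gen 6: crossing 1x3. Involves strand 2? no. Count so far: 5
Gen 7: crossing 2x3. Involves strand 2? yes. Count so far: 6
Gen 8: crossing 2x1. Involves strand 2? yes. Count so far: 7
Gen 9: crossing 3x1. Involves strand 2? no. Count so far: 7

Answer: 7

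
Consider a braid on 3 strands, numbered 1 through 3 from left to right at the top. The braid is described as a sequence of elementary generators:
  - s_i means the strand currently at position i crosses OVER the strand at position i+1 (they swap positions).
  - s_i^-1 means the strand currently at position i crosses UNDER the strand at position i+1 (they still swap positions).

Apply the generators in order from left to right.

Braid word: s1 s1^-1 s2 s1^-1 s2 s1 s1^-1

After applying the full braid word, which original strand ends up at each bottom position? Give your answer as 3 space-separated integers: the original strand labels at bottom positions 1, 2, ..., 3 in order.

Gen 1 (s1): strand 1 crosses over strand 2. Perm now: [2 1 3]
Gen 2 (s1^-1): strand 2 crosses under strand 1. Perm now: [1 2 3]
Gen 3 (s2): strand 2 crosses over strand 3. Perm now: [1 3 2]
Gen 4 (s1^-1): strand 1 crosses under strand 3. Perm now: [3 1 2]
Gen 5 (s2): strand 1 crosses over strand 2. Perm now: [3 2 1]
Gen 6 (s1): strand 3 crosses over strand 2. Perm now: [2 3 1]
Gen 7 (s1^-1): strand 2 crosses under strand 3. Perm now: [3 2 1]

Answer: 3 2 1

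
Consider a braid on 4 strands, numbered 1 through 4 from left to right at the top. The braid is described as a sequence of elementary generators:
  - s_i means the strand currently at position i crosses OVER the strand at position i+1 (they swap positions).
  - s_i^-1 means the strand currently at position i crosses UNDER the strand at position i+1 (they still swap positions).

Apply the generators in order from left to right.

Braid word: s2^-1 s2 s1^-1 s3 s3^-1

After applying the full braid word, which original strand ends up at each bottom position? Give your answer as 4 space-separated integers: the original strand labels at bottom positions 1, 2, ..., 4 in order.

Answer: 2 1 3 4

Derivation:
Gen 1 (s2^-1): strand 2 crosses under strand 3. Perm now: [1 3 2 4]
Gen 2 (s2): strand 3 crosses over strand 2. Perm now: [1 2 3 4]
Gen 3 (s1^-1): strand 1 crosses under strand 2. Perm now: [2 1 3 4]
Gen 4 (s3): strand 3 crosses over strand 4. Perm now: [2 1 4 3]
Gen 5 (s3^-1): strand 4 crosses under strand 3. Perm now: [2 1 3 4]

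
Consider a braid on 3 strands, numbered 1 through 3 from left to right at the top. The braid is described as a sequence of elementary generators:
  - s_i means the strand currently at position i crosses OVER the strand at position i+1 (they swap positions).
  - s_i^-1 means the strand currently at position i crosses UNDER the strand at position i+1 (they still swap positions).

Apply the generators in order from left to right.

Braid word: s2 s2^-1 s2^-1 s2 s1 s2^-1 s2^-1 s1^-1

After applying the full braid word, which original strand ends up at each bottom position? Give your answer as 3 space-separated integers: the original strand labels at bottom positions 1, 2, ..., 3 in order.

Gen 1 (s2): strand 2 crosses over strand 3. Perm now: [1 3 2]
Gen 2 (s2^-1): strand 3 crosses under strand 2. Perm now: [1 2 3]
Gen 3 (s2^-1): strand 2 crosses under strand 3. Perm now: [1 3 2]
Gen 4 (s2): strand 3 crosses over strand 2. Perm now: [1 2 3]
Gen 5 (s1): strand 1 crosses over strand 2. Perm now: [2 1 3]
Gen 6 (s2^-1): strand 1 crosses under strand 3. Perm now: [2 3 1]
Gen 7 (s2^-1): strand 3 crosses under strand 1. Perm now: [2 1 3]
Gen 8 (s1^-1): strand 2 crosses under strand 1. Perm now: [1 2 3]

Answer: 1 2 3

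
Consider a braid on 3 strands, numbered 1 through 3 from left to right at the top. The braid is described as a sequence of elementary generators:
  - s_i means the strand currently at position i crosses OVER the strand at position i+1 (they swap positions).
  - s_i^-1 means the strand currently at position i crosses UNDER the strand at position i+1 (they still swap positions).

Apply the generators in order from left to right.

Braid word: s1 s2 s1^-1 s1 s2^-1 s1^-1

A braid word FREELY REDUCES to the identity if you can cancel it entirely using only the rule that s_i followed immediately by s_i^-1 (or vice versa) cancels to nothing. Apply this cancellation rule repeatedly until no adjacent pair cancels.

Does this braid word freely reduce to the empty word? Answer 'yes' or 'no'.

Gen 1 (s1): push. Stack: [s1]
Gen 2 (s2): push. Stack: [s1 s2]
Gen 3 (s1^-1): push. Stack: [s1 s2 s1^-1]
Gen 4 (s1): cancels prior s1^-1. Stack: [s1 s2]
Gen 5 (s2^-1): cancels prior s2. Stack: [s1]
Gen 6 (s1^-1): cancels prior s1. Stack: []
Reduced word: (empty)

Answer: yes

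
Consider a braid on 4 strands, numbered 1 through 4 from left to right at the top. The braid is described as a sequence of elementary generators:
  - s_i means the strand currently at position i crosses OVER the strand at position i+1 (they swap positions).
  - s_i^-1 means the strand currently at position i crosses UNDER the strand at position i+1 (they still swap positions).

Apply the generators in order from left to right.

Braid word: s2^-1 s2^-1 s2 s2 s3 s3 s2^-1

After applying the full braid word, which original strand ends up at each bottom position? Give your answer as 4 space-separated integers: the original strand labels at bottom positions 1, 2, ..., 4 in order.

Gen 1 (s2^-1): strand 2 crosses under strand 3. Perm now: [1 3 2 4]
Gen 2 (s2^-1): strand 3 crosses under strand 2. Perm now: [1 2 3 4]
Gen 3 (s2): strand 2 crosses over strand 3. Perm now: [1 3 2 4]
Gen 4 (s2): strand 3 crosses over strand 2. Perm now: [1 2 3 4]
Gen 5 (s3): strand 3 crosses over strand 4. Perm now: [1 2 4 3]
Gen 6 (s3): strand 4 crosses over strand 3. Perm now: [1 2 3 4]
Gen 7 (s2^-1): strand 2 crosses under strand 3. Perm now: [1 3 2 4]

Answer: 1 3 2 4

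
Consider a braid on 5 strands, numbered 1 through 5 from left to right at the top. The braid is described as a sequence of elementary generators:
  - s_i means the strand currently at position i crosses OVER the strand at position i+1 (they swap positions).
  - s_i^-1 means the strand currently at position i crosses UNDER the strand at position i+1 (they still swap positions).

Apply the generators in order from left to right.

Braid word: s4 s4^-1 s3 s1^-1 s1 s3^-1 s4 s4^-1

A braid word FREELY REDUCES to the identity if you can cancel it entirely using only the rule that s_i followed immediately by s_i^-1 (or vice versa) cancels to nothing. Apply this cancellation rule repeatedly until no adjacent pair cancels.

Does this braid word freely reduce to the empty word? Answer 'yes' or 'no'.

Gen 1 (s4): push. Stack: [s4]
Gen 2 (s4^-1): cancels prior s4. Stack: []
Gen 3 (s3): push. Stack: [s3]
Gen 4 (s1^-1): push. Stack: [s3 s1^-1]
Gen 5 (s1): cancels prior s1^-1. Stack: [s3]
Gen 6 (s3^-1): cancels prior s3. Stack: []
Gen 7 (s4): push. Stack: [s4]
Gen 8 (s4^-1): cancels prior s4. Stack: []
Reduced word: (empty)

Answer: yes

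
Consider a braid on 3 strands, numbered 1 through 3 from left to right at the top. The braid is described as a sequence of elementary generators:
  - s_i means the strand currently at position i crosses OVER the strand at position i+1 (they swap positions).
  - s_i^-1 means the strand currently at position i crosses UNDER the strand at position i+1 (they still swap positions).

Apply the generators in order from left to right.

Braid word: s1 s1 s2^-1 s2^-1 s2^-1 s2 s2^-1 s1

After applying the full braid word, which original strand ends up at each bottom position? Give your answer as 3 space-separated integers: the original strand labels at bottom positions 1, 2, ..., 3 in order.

Gen 1 (s1): strand 1 crosses over strand 2. Perm now: [2 1 3]
Gen 2 (s1): strand 2 crosses over strand 1. Perm now: [1 2 3]
Gen 3 (s2^-1): strand 2 crosses under strand 3. Perm now: [1 3 2]
Gen 4 (s2^-1): strand 3 crosses under strand 2. Perm now: [1 2 3]
Gen 5 (s2^-1): strand 2 crosses under strand 3. Perm now: [1 3 2]
Gen 6 (s2): strand 3 crosses over strand 2. Perm now: [1 2 3]
Gen 7 (s2^-1): strand 2 crosses under strand 3. Perm now: [1 3 2]
Gen 8 (s1): strand 1 crosses over strand 3. Perm now: [3 1 2]

Answer: 3 1 2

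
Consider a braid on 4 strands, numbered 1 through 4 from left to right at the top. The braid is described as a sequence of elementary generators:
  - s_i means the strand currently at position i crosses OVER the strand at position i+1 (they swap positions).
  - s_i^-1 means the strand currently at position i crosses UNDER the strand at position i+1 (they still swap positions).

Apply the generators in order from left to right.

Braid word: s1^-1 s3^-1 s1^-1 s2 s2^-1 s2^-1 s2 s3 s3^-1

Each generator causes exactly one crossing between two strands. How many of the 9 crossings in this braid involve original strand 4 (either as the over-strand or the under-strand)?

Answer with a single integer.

Gen 1: crossing 1x2. Involves strand 4? no. Count so far: 0
Gen 2: crossing 3x4. Involves strand 4? yes. Count so far: 1
Gen 3: crossing 2x1. Involves strand 4? no. Count so far: 1
Gen 4: crossing 2x4. Involves strand 4? yes. Count so far: 2
Gen 5: crossing 4x2. Involves strand 4? yes. Count so far: 3
Gen 6: crossing 2x4. Involves strand 4? yes. Count so far: 4
Gen 7: crossing 4x2. Involves strand 4? yes. Count so far: 5
Gen 8: crossing 4x3. Involves strand 4? yes. Count so far: 6
Gen 9: crossing 3x4. Involves strand 4? yes. Count so far: 7

Answer: 7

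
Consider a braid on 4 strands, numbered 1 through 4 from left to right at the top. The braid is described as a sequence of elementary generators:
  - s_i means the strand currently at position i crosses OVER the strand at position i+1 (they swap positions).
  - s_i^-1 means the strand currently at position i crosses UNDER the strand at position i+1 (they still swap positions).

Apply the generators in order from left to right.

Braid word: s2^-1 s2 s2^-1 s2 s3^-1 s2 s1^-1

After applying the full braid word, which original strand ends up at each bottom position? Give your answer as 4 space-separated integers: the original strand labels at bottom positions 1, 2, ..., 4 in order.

Answer: 4 1 2 3

Derivation:
Gen 1 (s2^-1): strand 2 crosses under strand 3. Perm now: [1 3 2 4]
Gen 2 (s2): strand 3 crosses over strand 2. Perm now: [1 2 3 4]
Gen 3 (s2^-1): strand 2 crosses under strand 3. Perm now: [1 3 2 4]
Gen 4 (s2): strand 3 crosses over strand 2. Perm now: [1 2 3 4]
Gen 5 (s3^-1): strand 3 crosses under strand 4. Perm now: [1 2 4 3]
Gen 6 (s2): strand 2 crosses over strand 4. Perm now: [1 4 2 3]
Gen 7 (s1^-1): strand 1 crosses under strand 4. Perm now: [4 1 2 3]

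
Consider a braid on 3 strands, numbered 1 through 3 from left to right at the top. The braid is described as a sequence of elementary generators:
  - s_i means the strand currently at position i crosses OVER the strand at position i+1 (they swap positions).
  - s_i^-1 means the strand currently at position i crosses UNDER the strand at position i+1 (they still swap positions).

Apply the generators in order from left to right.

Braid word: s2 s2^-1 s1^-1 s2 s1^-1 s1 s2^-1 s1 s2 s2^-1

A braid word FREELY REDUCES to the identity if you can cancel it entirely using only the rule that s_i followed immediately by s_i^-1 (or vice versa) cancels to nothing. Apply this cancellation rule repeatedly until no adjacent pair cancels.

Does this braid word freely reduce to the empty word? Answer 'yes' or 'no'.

Answer: yes

Derivation:
Gen 1 (s2): push. Stack: [s2]
Gen 2 (s2^-1): cancels prior s2. Stack: []
Gen 3 (s1^-1): push. Stack: [s1^-1]
Gen 4 (s2): push. Stack: [s1^-1 s2]
Gen 5 (s1^-1): push. Stack: [s1^-1 s2 s1^-1]
Gen 6 (s1): cancels prior s1^-1. Stack: [s1^-1 s2]
Gen 7 (s2^-1): cancels prior s2. Stack: [s1^-1]
Gen 8 (s1): cancels prior s1^-1. Stack: []
Gen 9 (s2): push. Stack: [s2]
Gen 10 (s2^-1): cancels prior s2. Stack: []
Reduced word: (empty)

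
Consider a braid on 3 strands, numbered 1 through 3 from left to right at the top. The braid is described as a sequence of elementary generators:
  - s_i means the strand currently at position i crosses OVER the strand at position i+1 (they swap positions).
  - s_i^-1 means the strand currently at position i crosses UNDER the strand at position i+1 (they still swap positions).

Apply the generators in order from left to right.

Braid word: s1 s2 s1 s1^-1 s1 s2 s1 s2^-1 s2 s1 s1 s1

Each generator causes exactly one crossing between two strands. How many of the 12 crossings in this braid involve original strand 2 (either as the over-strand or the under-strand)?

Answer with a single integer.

Gen 1: crossing 1x2. Involves strand 2? yes. Count so far: 1
Gen 2: crossing 1x3. Involves strand 2? no. Count so far: 1
Gen 3: crossing 2x3. Involves strand 2? yes. Count so far: 2
Gen 4: crossing 3x2. Involves strand 2? yes. Count so far: 3
Gen 5: crossing 2x3. Involves strand 2? yes. Count so far: 4
Gen 6: crossing 2x1. Involves strand 2? yes. Count so far: 5
Gen 7: crossing 3x1. Involves strand 2? no. Count so far: 5
Gen 8: crossing 3x2. Involves strand 2? yes. Count so far: 6
Gen 9: crossing 2x3. Involves strand 2? yes. Count so far: 7
Gen 10: crossing 1x3. Involves strand 2? no. Count so far: 7
Gen 11: crossing 3x1. Involves strand 2? no. Count so far: 7
Gen 12: crossing 1x3. Involves strand 2? no. Count so far: 7

Answer: 7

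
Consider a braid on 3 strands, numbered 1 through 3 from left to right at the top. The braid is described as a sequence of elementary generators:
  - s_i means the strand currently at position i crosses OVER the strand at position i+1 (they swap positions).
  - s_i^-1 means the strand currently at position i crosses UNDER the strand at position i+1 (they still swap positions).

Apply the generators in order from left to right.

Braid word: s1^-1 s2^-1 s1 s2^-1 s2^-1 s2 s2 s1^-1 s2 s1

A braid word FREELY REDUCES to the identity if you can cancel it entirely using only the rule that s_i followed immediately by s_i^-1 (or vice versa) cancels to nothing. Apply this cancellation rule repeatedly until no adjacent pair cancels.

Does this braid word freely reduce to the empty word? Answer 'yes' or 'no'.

Answer: yes

Derivation:
Gen 1 (s1^-1): push. Stack: [s1^-1]
Gen 2 (s2^-1): push. Stack: [s1^-1 s2^-1]
Gen 3 (s1): push. Stack: [s1^-1 s2^-1 s1]
Gen 4 (s2^-1): push. Stack: [s1^-1 s2^-1 s1 s2^-1]
Gen 5 (s2^-1): push. Stack: [s1^-1 s2^-1 s1 s2^-1 s2^-1]
Gen 6 (s2): cancels prior s2^-1. Stack: [s1^-1 s2^-1 s1 s2^-1]
Gen 7 (s2): cancels prior s2^-1. Stack: [s1^-1 s2^-1 s1]
Gen 8 (s1^-1): cancels prior s1. Stack: [s1^-1 s2^-1]
Gen 9 (s2): cancels prior s2^-1. Stack: [s1^-1]
Gen 10 (s1): cancels prior s1^-1. Stack: []
Reduced word: (empty)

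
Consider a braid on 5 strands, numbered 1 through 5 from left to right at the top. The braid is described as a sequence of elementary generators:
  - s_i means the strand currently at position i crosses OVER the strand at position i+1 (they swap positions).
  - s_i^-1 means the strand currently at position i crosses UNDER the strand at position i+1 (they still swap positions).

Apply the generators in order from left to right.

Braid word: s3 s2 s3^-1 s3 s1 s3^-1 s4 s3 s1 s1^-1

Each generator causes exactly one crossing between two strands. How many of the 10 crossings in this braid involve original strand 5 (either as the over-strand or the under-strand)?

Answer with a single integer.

Answer: 2

Derivation:
Gen 1: crossing 3x4. Involves strand 5? no. Count so far: 0
Gen 2: crossing 2x4. Involves strand 5? no. Count so far: 0
Gen 3: crossing 2x3. Involves strand 5? no. Count so far: 0
Gen 4: crossing 3x2. Involves strand 5? no. Count so far: 0
Gen 5: crossing 1x4. Involves strand 5? no. Count so far: 0
Gen 6: crossing 2x3. Involves strand 5? no. Count so far: 0
Gen 7: crossing 2x5. Involves strand 5? yes. Count so far: 1
Gen 8: crossing 3x5. Involves strand 5? yes. Count so far: 2
Gen 9: crossing 4x1. Involves strand 5? no. Count so far: 2
Gen 10: crossing 1x4. Involves strand 5? no. Count so far: 2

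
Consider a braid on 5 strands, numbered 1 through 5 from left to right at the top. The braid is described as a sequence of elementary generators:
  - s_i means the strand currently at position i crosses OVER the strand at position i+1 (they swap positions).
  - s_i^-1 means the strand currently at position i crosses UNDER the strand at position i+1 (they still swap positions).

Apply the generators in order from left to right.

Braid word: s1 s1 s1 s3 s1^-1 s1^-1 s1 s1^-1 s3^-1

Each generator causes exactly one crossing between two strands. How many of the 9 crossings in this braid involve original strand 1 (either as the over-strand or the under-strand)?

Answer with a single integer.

Answer: 7

Derivation:
Gen 1: crossing 1x2. Involves strand 1? yes. Count so far: 1
Gen 2: crossing 2x1. Involves strand 1? yes. Count so far: 2
Gen 3: crossing 1x2. Involves strand 1? yes. Count so far: 3
Gen 4: crossing 3x4. Involves strand 1? no. Count so far: 3
Gen 5: crossing 2x1. Involves strand 1? yes. Count so far: 4
Gen 6: crossing 1x2. Involves strand 1? yes. Count so far: 5
Gen 7: crossing 2x1. Involves strand 1? yes. Count so far: 6
Gen 8: crossing 1x2. Involves strand 1? yes. Count so far: 7
Gen 9: crossing 4x3. Involves strand 1? no. Count so far: 7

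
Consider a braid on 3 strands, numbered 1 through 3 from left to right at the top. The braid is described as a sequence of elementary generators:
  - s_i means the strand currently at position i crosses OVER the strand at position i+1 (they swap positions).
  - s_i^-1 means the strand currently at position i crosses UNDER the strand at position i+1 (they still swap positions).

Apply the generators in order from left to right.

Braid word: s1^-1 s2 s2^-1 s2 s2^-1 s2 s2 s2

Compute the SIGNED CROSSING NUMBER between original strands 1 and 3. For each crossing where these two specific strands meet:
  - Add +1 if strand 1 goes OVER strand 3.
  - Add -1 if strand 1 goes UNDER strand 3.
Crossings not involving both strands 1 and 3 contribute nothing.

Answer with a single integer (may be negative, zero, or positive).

Gen 1: crossing 1x2. Both 1&3? no. Sum: 0
Gen 2: 1 over 3. Both 1&3? yes. Contrib: +1. Sum: 1
Gen 3: 3 under 1. Both 1&3? yes. Contrib: +1. Sum: 2
Gen 4: 1 over 3. Both 1&3? yes. Contrib: +1. Sum: 3
Gen 5: 3 under 1. Both 1&3? yes. Contrib: +1. Sum: 4
Gen 6: 1 over 3. Both 1&3? yes. Contrib: +1. Sum: 5
Gen 7: 3 over 1. Both 1&3? yes. Contrib: -1. Sum: 4
Gen 8: 1 over 3. Both 1&3? yes. Contrib: +1. Sum: 5

Answer: 5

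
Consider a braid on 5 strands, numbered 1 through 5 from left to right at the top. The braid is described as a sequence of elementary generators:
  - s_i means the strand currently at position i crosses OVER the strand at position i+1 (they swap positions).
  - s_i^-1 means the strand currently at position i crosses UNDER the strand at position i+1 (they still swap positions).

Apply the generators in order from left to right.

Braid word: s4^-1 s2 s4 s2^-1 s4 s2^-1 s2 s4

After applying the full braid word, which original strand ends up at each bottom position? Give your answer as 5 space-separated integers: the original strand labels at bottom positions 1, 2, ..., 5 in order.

Answer: 1 2 3 4 5

Derivation:
Gen 1 (s4^-1): strand 4 crosses under strand 5. Perm now: [1 2 3 5 4]
Gen 2 (s2): strand 2 crosses over strand 3. Perm now: [1 3 2 5 4]
Gen 3 (s4): strand 5 crosses over strand 4. Perm now: [1 3 2 4 5]
Gen 4 (s2^-1): strand 3 crosses under strand 2. Perm now: [1 2 3 4 5]
Gen 5 (s4): strand 4 crosses over strand 5. Perm now: [1 2 3 5 4]
Gen 6 (s2^-1): strand 2 crosses under strand 3. Perm now: [1 3 2 5 4]
Gen 7 (s2): strand 3 crosses over strand 2. Perm now: [1 2 3 5 4]
Gen 8 (s4): strand 5 crosses over strand 4. Perm now: [1 2 3 4 5]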